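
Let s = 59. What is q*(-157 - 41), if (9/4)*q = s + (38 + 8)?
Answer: -9240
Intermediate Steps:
q = 140/3 (q = 4*(59 + (38 + 8))/9 = 4*(59 + 46)/9 = (4/9)*105 = 140/3 ≈ 46.667)
q*(-157 - 41) = 140*(-157 - 41)/3 = (140/3)*(-198) = -9240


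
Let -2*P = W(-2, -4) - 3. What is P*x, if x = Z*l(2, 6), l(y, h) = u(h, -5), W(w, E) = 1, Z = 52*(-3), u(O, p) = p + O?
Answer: -156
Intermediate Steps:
u(O, p) = O + p
Z = -156
l(y, h) = -5 + h (l(y, h) = h - 5 = -5 + h)
P = 1 (P = -(1 - 3)/2 = -½*(-2) = 1)
x = -156 (x = -156*(-5 + 6) = -156*1 = -156)
P*x = 1*(-156) = -156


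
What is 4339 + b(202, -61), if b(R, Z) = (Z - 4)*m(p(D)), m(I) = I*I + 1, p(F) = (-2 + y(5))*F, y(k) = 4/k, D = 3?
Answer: 17158/5 ≈ 3431.6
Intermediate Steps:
p(F) = -6*F/5 (p(F) = (-2 + 4/5)*F = (-2 + 4*(⅕))*F = (-2 + ⅘)*F = -6*F/5)
m(I) = 1 + I² (m(I) = I² + 1 = 1 + I²)
b(R, Z) = -1396/25 + 349*Z/25 (b(R, Z) = (Z - 4)*(1 + (-6/5*3)²) = (-4 + Z)*(1 + (-18/5)²) = (-4 + Z)*(1 + 324/25) = (-4 + Z)*(349/25) = -1396/25 + 349*Z/25)
4339 + b(202, -61) = 4339 + (-1396/25 + (349/25)*(-61)) = 4339 + (-1396/25 - 21289/25) = 4339 - 4537/5 = 17158/5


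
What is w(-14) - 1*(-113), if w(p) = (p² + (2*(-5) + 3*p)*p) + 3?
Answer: 1040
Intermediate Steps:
w(p) = 3 + p² + p*(-10 + 3*p) (w(p) = (p² + (-10 + 3*p)*p) + 3 = (p² + p*(-10 + 3*p)) + 3 = 3 + p² + p*(-10 + 3*p))
w(-14) - 1*(-113) = (3 - 10*(-14) + 4*(-14)²) - 1*(-113) = (3 + 140 + 4*196) + 113 = (3 + 140 + 784) + 113 = 927 + 113 = 1040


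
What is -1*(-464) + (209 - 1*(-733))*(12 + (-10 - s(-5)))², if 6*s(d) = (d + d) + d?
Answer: 39079/2 ≈ 19540.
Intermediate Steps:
s(d) = d/2 (s(d) = ((d + d) + d)/6 = (2*d + d)/6 = (3*d)/6 = d/2)
-1*(-464) + (209 - 1*(-733))*(12 + (-10 - s(-5)))² = -1*(-464) + (209 - 1*(-733))*(12 + (-10 - (-5)/2))² = 464 + (209 + 733)*(12 + (-10 - 1*(-5/2)))² = 464 + 942*(12 + (-10 + 5/2))² = 464 + 942*(12 - 15/2)² = 464 + 942*(9/2)² = 464 + 942*(81/4) = 464 + 38151/2 = 39079/2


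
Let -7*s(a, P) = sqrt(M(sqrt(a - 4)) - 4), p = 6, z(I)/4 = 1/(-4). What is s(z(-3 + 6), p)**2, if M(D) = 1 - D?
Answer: -3/49 - I*sqrt(5)/49 ≈ -0.061224 - 0.045634*I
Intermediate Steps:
z(I) = -1 (z(I) = 4/(-4) = 4*(-1/4) = -1)
s(a, P) = -sqrt(-3 - sqrt(-4 + a))/7 (s(a, P) = -sqrt((1 - sqrt(a - 4)) - 4)/7 = -sqrt((1 - sqrt(-4 + a)) - 4)/7 = -sqrt(-3 - sqrt(-4 + a))/7)
s(z(-3 + 6), p)**2 = (-sqrt(-3 - sqrt(-4 - 1))/7)**2 = (-sqrt(-3 - sqrt(-5))/7)**2 = (-sqrt(-3 - I*sqrt(5))/7)**2 = -3/49 - I*sqrt(5)/49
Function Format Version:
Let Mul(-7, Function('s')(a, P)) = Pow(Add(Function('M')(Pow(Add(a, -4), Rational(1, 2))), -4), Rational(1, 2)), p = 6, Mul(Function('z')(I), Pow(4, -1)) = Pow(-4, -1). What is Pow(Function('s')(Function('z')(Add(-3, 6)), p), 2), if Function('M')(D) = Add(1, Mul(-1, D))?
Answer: Add(Rational(-3, 49), Mul(Rational(-1, 49), I, Pow(5, Rational(1, 2)))) ≈ Add(-0.061224, Mul(-0.045634, I))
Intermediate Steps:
Function('z')(I) = -1 (Function('z')(I) = Mul(4, Pow(-4, -1)) = Mul(4, Rational(-1, 4)) = -1)
Function('s')(a, P) = Mul(Rational(-1, 7), Pow(Add(-3, Mul(-1, Pow(Add(-4, a), Rational(1, 2)))), Rational(1, 2))) (Function('s')(a, P) = Mul(Rational(-1, 7), Pow(Add(Add(1, Mul(-1, Pow(Add(a, -4), Rational(1, 2)))), -4), Rational(1, 2))) = Mul(Rational(-1, 7), Pow(Add(Add(1, Mul(-1, Pow(Add(-4, a), Rational(1, 2)))), -4), Rational(1, 2))) = Mul(Rational(-1, 7), Pow(Add(-3, Mul(-1, Pow(Add(-4, a), Rational(1, 2)))), Rational(1, 2))))
Pow(Function('s')(Function('z')(Add(-3, 6)), p), 2) = Pow(Mul(Rational(-1, 7), Pow(Add(-3, Mul(-1, Pow(Add(-4, -1), Rational(1, 2)))), Rational(1, 2))), 2) = Pow(Mul(Rational(-1, 7), Pow(Add(-3, Mul(-1, Pow(-5, Rational(1, 2)))), Rational(1, 2))), 2) = Pow(Mul(Rational(-1, 7), Pow(Add(-3, Mul(-1, Mul(I, Pow(5, Rational(1, 2))))), Rational(1, 2))), 2) = Pow(Mul(Rational(-1, 7), Pow(Add(-3, Mul(-1, I, Pow(5, Rational(1, 2)))), Rational(1, 2))), 2) = Add(Rational(-3, 49), Mul(Rational(-1, 49), I, Pow(5, Rational(1, 2))))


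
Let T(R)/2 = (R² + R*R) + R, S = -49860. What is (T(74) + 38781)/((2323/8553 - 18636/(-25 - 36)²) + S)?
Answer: -1936053598929/1586980800005 ≈ -1.2200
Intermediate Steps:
T(R) = 2*R + 4*R² (T(R) = 2*((R² + R*R) + R) = 2*((R² + R²) + R) = 2*(2*R² + R) = 2*(R + 2*R²) = 2*R + 4*R²)
(T(74) + 38781)/((2323/8553 - 18636/(-25 - 36)²) + S) = (2*74*(1 + 2*74) + 38781)/((2323/8553 - 18636/(-25 - 36)²) - 49860) = (2*74*(1 + 148) + 38781)/((2323*(1/8553) - 18636/((-61)²)) - 49860) = (2*74*149 + 38781)/((2323/8553 - 18636/3721) - 49860) = (22052 + 38781)/((2323/8553 - 18636*1/3721) - 49860) = 60833/((2323/8553 - 18636/3721) - 49860) = 60833/(-150749825/31825713 - 49860) = 60833/(-1586980800005/31825713) = 60833*(-31825713/1586980800005) = -1936053598929/1586980800005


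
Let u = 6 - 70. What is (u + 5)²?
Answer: 3481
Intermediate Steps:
u = -64
(u + 5)² = (-64 + 5)² = (-59)² = 3481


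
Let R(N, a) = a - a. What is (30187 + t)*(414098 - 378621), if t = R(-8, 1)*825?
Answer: 1070944199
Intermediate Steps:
R(N, a) = 0
t = 0 (t = 0*825 = 0)
(30187 + t)*(414098 - 378621) = (30187 + 0)*(414098 - 378621) = 30187*35477 = 1070944199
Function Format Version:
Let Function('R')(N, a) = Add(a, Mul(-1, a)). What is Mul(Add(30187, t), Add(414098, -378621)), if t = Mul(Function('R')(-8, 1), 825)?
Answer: 1070944199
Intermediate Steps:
Function('R')(N, a) = 0
t = 0 (t = Mul(0, 825) = 0)
Mul(Add(30187, t), Add(414098, -378621)) = Mul(Add(30187, 0), Add(414098, -378621)) = Mul(30187, 35477) = 1070944199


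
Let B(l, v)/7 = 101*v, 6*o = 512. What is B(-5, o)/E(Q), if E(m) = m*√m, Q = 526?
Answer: 45248*√526/207507 ≈ 5.0010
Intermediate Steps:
o = 256/3 (o = (⅙)*512 = 256/3 ≈ 85.333)
B(l, v) = 707*v (B(l, v) = 7*(101*v) = 707*v)
E(m) = m^(3/2)
B(-5, o)/E(Q) = (707*(256/3))/(526^(3/2)) = 180992/(3*((526*√526))) = 180992*(√526/276676)/3 = 45248*√526/207507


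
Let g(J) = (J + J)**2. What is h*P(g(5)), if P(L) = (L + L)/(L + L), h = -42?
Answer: -42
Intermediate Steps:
g(J) = 4*J**2 (g(J) = (2*J)**2 = 4*J**2)
P(L) = 1 (P(L) = (2*L)/((2*L)) = (2*L)*(1/(2*L)) = 1)
h*P(g(5)) = -42*1 = -42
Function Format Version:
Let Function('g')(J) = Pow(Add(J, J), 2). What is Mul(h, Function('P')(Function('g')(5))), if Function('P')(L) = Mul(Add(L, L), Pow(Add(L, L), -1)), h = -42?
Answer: -42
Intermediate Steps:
Function('g')(J) = Mul(4, Pow(J, 2)) (Function('g')(J) = Pow(Mul(2, J), 2) = Mul(4, Pow(J, 2)))
Function('P')(L) = 1 (Function('P')(L) = Mul(Mul(2, L), Pow(Mul(2, L), -1)) = Mul(Mul(2, L), Mul(Rational(1, 2), Pow(L, -1))) = 1)
Mul(h, Function('P')(Function('g')(5))) = Mul(-42, 1) = -42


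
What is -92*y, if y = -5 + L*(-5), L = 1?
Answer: 920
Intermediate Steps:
y = -10 (y = -5 + 1*(-5) = -5 - 5 = -10)
-92*y = -92*(-10) = 920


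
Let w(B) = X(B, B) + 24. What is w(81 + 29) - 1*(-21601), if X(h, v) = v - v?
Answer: 21625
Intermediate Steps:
X(h, v) = 0
w(B) = 24 (w(B) = 0 + 24 = 24)
w(81 + 29) - 1*(-21601) = 24 - 1*(-21601) = 24 + 21601 = 21625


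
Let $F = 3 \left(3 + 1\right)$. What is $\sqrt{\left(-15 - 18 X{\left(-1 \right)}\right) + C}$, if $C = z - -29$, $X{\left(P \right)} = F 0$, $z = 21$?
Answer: $\sqrt{35} \approx 5.9161$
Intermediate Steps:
$F = 12$ ($F = 3 \cdot 4 = 12$)
$X{\left(P \right)} = 0$ ($X{\left(P \right)} = 12 \cdot 0 = 0$)
$C = 50$ ($C = 21 - -29 = 21 + 29 = 50$)
$\sqrt{\left(-15 - 18 X{\left(-1 \right)}\right) + C} = \sqrt{\left(-15 - 0\right) + 50} = \sqrt{\left(-15 + 0\right) + 50} = \sqrt{-15 + 50} = \sqrt{35}$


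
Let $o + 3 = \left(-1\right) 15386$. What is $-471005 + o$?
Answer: $-486394$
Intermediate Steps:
$o = -15389$ ($o = -3 - 15386 = -15389$)
$-471005 + o = -471005 - 15389 = -486394$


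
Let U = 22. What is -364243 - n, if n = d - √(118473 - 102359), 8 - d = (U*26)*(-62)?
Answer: -399715 + √16114 ≈ -3.9959e+5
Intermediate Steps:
d = 35472 (d = 8 - 22*26*(-62) = 8 - 572*(-62) = 8 - 1*(-35464) = 8 + 35464 = 35472)
n = 35472 - √16114 (n = 35472 - √(118473 - 102359) = 35472 - √16114 ≈ 35345.)
-364243 - n = -364243 - (35472 - √16114) = -364243 + (-35472 + √16114) = -399715 + √16114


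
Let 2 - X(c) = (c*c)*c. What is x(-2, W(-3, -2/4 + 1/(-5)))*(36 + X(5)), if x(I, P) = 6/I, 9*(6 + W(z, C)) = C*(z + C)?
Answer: 261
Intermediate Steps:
X(c) = 2 - c³ (X(c) = 2 - c*c*c = 2 - c²*c = 2 - c³)
W(z, C) = -6 + C*(C + z)/9 (W(z, C) = -6 + (C*(z + C))/9 = -6 + (C*(C + z))/9 = -6 + C*(C + z)/9)
x(-2, W(-3, -2/4 + 1/(-5)))*(36 + X(5)) = (6/(-2))*(36 + (2 - 1*5³)) = (6*(-½))*(36 + (2 - 1*125)) = -3*(36 + (2 - 125)) = -3*(36 - 123) = -3*(-87) = 261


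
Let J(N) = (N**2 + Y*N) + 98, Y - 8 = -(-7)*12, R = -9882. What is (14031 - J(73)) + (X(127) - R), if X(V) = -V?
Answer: 11643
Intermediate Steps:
Y = 92 (Y = 8 - (-7)*12 = 8 - 1*(-84) = 8 + 84 = 92)
J(N) = 98 + N**2 + 92*N (J(N) = (N**2 + 92*N) + 98 = 98 + N**2 + 92*N)
(14031 - J(73)) + (X(127) - R) = (14031 - (98 + 73**2 + 92*73)) + (-1*127 - 1*(-9882)) = (14031 - (98 + 5329 + 6716)) + (-127 + 9882) = (14031 - 1*12143) + 9755 = (14031 - 12143) + 9755 = 1888 + 9755 = 11643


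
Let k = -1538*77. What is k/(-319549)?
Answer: 118426/319549 ≈ 0.37060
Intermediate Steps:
k = -118426
k/(-319549) = -118426/(-319549) = -118426*(-1/319549) = 118426/319549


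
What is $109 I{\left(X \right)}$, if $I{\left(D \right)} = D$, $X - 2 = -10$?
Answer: $-872$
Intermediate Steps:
$X = -8$ ($X = 2 - 10 = -8$)
$109 I{\left(X \right)} = 109 \left(-8\right) = -872$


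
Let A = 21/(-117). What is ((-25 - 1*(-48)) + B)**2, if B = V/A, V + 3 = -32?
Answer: 47524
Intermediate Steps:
V = -35 (V = -3 - 32 = -35)
A = -7/39 (A = 21*(-1/117) = -7/39 ≈ -0.17949)
B = 195 (B = -35/(-7/39) = -35*(-39/7) = 195)
((-25 - 1*(-48)) + B)**2 = ((-25 - 1*(-48)) + 195)**2 = ((-25 + 48) + 195)**2 = (23 + 195)**2 = 218**2 = 47524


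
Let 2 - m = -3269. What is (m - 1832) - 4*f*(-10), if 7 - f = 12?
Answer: 1239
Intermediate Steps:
f = -5 (f = 7 - 1*12 = 7 - 12 = -5)
m = 3271 (m = 2 - 1*(-3269) = 2 + 3269 = 3271)
(m - 1832) - 4*f*(-10) = (3271 - 1832) - 4*(-5)*(-10) = 1439 + 20*(-10) = 1439 - 200 = 1239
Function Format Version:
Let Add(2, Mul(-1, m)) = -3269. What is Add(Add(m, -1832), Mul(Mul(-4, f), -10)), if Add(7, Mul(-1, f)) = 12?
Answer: 1239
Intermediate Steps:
f = -5 (f = Add(7, Mul(-1, 12)) = Add(7, -12) = -5)
m = 3271 (m = Add(2, Mul(-1, -3269)) = Add(2, 3269) = 3271)
Add(Add(m, -1832), Mul(Mul(-4, f), -10)) = Add(Add(3271, -1832), Mul(Mul(-4, -5), -10)) = Add(1439, Mul(20, -10)) = Add(1439, -200) = 1239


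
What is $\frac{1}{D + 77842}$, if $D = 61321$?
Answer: $\frac{1}{139163} \approx 7.1858 \cdot 10^{-6}$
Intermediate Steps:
$\frac{1}{D + 77842} = \frac{1}{61321 + 77842} = \frac{1}{139163}$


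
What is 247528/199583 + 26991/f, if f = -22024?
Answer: 64611919/4395615992 ≈ 0.014699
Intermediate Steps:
247528/199583 + 26991/f = 247528/199583 + 26991/(-22024) = 247528*(1/199583) + 26991*(-1/22024) = 247528/199583 - 26991/22024 = 64611919/4395615992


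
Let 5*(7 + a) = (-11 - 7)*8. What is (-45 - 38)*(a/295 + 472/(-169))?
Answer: 60295433/249275 ≈ 241.88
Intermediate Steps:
a = -179/5 (a = -7 + ((-11 - 7)*8)/5 = -7 + (-18*8)/5 = -7 + (⅕)*(-144) = -7 - 144/5 = -179/5 ≈ -35.800)
(-45 - 38)*(a/295 + 472/(-169)) = (-45 - 38)*(-179/5/295 + 472/(-169)) = -83*(-179/5*1/295 + 472*(-1/169)) = -83*(-179/1475 - 472/169) = -83*(-726451/249275) = 60295433/249275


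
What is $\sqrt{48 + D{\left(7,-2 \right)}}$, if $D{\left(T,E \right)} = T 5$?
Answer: $\sqrt{83} \approx 9.1104$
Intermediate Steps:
$D{\left(T,E \right)} = 5 T$
$\sqrt{48 + D{\left(7,-2 \right)}} = \sqrt{48 + 5 \cdot 7} = \sqrt{48 + 35} = \sqrt{83}$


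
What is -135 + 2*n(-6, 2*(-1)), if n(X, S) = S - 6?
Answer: -151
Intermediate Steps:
n(X, S) = -6 + S
-135 + 2*n(-6, 2*(-1)) = -135 + 2*(-6 + 2*(-1)) = -135 + 2*(-6 - 2) = -135 + 2*(-8) = -135 - 16 = -151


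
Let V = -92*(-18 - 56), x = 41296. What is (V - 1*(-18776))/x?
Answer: 1599/2581 ≈ 0.61953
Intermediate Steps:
V = 6808 (V = -92*(-74) = 6808)
(V - 1*(-18776))/x = (6808 - 1*(-18776))/41296 = (6808 + 18776)*(1/41296) = 25584*(1/41296) = 1599/2581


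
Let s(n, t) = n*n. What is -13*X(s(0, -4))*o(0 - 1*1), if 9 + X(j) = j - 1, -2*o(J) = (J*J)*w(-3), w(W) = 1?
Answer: -65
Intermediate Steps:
s(n, t) = n²
o(J) = -J²/2 (o(J) = -J*J/2 = -J²/2)
X(j) = -10 + j (X(j) = -9 + (j - 1) = -9 + (-1 + j) = -10 + j)
-13*X(s(0, -4))*o(0 - 1*1) = -13*(-10 + 0²)*(-(0 - 1*1)²/2) = -13*(-10 + 0)*(-(0 - 1)²/2) = -(-130)*(-½*(-1)²) = -(-130)*(-½*1) = -(-130)*(-1)/2 = -13*5 = -65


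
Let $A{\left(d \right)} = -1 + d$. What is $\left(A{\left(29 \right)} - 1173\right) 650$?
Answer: $-744250$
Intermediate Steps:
$\left(A{\left(29 \right)} - 1173\right) 650 = \left(\left(-1 + 29\right) - 1173\right) 650 = \left(28 - 1173\right) 650 = \left(-1145\right) 650 = -744250$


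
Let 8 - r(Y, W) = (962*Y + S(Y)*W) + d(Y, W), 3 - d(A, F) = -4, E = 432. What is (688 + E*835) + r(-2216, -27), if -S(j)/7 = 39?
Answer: 2485830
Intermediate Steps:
d(A, F) = 7 (d(A, F) = 3 - 1*(-4) = 3 + 4 = 7)
S(j) = -273 (S(j) = -7*39 = -273)
r(Y, W) = 1 - 962*Y + 273*W (r(Y, W) = 8 - ((962*Y - 273*W) + 7) = 8 - ((-273*W + 962*Y) + 7) = 8 - (7 - 273*W + 962*Y) = 8 + (-7 - 962*Y + 273*W) = 1 - 962*Y + 273*W)
(688 + E*835) + r(-2216, -27) = (688 + 432*835) + (1 - 962*(-2216) + 273*(-27)) = (688 + 360720) + (1 + 2131792 - 7371) = 361408 + 2124422 = 2485830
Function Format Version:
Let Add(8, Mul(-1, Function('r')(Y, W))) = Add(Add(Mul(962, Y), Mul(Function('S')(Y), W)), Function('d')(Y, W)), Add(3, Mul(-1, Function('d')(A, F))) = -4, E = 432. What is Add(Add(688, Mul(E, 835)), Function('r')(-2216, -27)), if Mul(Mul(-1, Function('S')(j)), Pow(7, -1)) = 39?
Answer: 2485830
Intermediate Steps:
Function('d')(A, F) = 7 (Function('d')(A, F) = Add(3, Mul(-1, -4)) = Add(3, 4) = 7)
Function('S')(j) = -273 (Function('S')(j) = Mul(-7, 39) = -273)
Function('r')(Y, W) = Add(1, Mul(-962, Y), Mul(273, W)) (Function('r')(Y, W) = Add(8, Mul(-1, Add(Add(Mul(962, Y), Mul(-273, W)), 7))) = Add(8, Mul(-1, Add(Add(Mul(-273, W), Mul(962, Y)), 7))) = Add(8, Mul(-1, Add(7, Mul(-273, W), Mul(962, Y)))) = Add(8, Add(-7, Mul(-962, Y), Mul(273, W))) = Add(1, Mul(-962, Y), Mul(273, W)))
Add(Add(688, Mul(E, 835)), Function('r')(-2216, -27)) = Add(Add(688, Mul(432, 835)), Add(1, Mul(-962, -2216), Mul(273, -27))) = Add(Add(688, 360720), Add(1, 2131792, -7371)) = Add(361408, 2124422) = 2485830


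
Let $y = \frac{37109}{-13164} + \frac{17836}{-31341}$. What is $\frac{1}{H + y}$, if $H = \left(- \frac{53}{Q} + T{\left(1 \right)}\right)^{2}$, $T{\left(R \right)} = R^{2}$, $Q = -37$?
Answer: $\frac{188270777652}{476072172221} \approx 0.39547$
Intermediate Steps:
$y = - \frac{465942091}{137524308}$ ($y = 37109 \left(- \frac{1}{13164}\right) + 17836 \left(- \frac{1}{31341}\right) = - \frac{37109}{13164} - \frac{17836}{31341} = - \frac{465942091}{137524308} \approx -3.3881$)
$H = \frac{8100}{1369}$ ($H = \left(- \frac{53}{-37} + 1^{2}\right)^{2} = \left(\left(-53\right) \left(- \frac{1}{37}\right) + 1\right)^{2} = \left(\frac{53}{37} + 1\right)^{2} = \left(\frac{90}{37}\right)^{2} = \frac{8100}{1369} \approx 5.9167$)
$\frac{1}{H + y} = \frac{1}{\frac{8100}{1369} - \frac{465942091}{137524308}} = \frac{1}{\frac{476072172221}{188270777652}} = \frac{188270777652}{476072172221}$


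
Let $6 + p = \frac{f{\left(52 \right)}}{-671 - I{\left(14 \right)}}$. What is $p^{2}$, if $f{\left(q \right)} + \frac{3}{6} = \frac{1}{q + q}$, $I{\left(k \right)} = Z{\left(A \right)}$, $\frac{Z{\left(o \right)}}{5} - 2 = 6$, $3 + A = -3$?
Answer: $\frac{21865832641}{607523904} \approx 35.992$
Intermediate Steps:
$A = -6$ ($A = -3 - 3 = -6$)
$Z{\left(o \right)} = 40$ ($Z{\left(o \right)} = 10 + 5 \cdot 6 = 10 + 30 = 40$)
$I{\left(k \right)} = 40$
$f{\left(q \right)} = - \frac{1}{2} + \frac{1}{2 q}$ ($f{\left(q \right)} = - \frac{1}{2} + \frac{1}{q + q} = - \frac{1}{2} + \frac{1}{2 q}$)
$p = - \frac{147871}{24648}$ ($p = -6 + \frac{\frac{1}{2} \cdot \frac{1}{52} \left(1 - 52\right)}{-671 - 40} = -6 + \frac{\frac{1}{2} \cdot \frac{1}{52} \left(-51\right)}{-711} = -6 - - \frac{17}{24648} = -6 + \frac{17}{24648} = - \frac{147871}{24648} \approx -5.9993$)
$p^{2} = \left(- \frac{147871}{24648}\right)^{2} = \frac{21865832641}{607523904}$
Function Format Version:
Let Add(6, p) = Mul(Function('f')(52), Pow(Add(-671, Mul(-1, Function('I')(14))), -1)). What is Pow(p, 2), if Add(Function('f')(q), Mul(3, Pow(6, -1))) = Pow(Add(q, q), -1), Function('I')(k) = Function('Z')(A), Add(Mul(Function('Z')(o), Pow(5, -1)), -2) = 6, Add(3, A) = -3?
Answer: Rational(21865832641, 607523904) ≈ 35.992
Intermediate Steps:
A = -6 (A = Add(-3, -3) = -6)
Function('Z')(o) = 40 (Function('Z')(o) = Add(10, Mul(5, 6)) = Add(10, 30) = 40)
Function('I')(k) = 40
Function('f')(q) = Add(Rational(-1, 2), Mul(Rational(1, 2), Pow(q, -1))) (Function('f')(q) = Add(Rational(-1, 2), Pow(Add(q, q), -1)) = Add(Rational(-1, 2), Pow(Mul(2, q), -1)) = Add(Rational(-1, 2), Mul(Rational(1, 2), Pow(q, -1))))
p = Rational(-147871, 24648) (p = Add(-6, Mul(Mul(Rational(1, 2), Pow(52, -1), Add(1, Mul(-1, 52))), Pow(Add(-671, Mul(-1, 40)), -1))) = Add(-6, Mul(Mul(Rational(1, 2), Rational(1, 52), Add(1, -52)), Pow(Add(-671, -40), -1))) = Add(-6, Mul(Mul(Rational(1, 2), Rational(1, 52), -51), Pow(-711, -1))) = Add(-6, Mul(Rational(-51, 104), Rational(-1, 711))) = Add(-6, Rational(17, 24648)) = Rational(-147871, 24648) ≈ -5.9993)
Pow(p, 2) = Pow(Rational(-147871, 24648), 2) = Rational(21865832641, 607523904)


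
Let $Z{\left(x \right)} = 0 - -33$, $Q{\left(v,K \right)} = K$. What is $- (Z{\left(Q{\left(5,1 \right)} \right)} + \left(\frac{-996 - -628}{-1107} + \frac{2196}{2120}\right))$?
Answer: $- \frac{20164213}{586710} \approx -34.368$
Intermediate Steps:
$Z{\left(x \right)} = 33$ ($Z{\left(x \right)} = 0 + 33 = 33$)
$- (Z{\left(Q{\left(5,1 \right)} \right)} + \left(\frac{-996 - -628}{-1107} + \frac{2196}{2120}\right)) = - (33 + \left(\frac{-996 - -628}{-1107} + \frac{2196}{2120}\right)) = - (33 + \left(\left(-996 + 628\right) \left(- \frac{1}{1107}\right) + 2196 \cdot \frac{1}{2120}\right)) = - (33 + \left(\left(-368\right) \left(- \frac{1}{1107}\right) + \frac{549}{530}\right)) = - (33 + \left(\frac{368}{1107} + \frac{549}{530}\right)) = - (33 + \frac{802783}{586710}) = \left(-1\right) \frac{20164213}{586710} = - \frac{20164213}{586710}$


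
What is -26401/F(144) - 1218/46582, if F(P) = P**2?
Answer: -627533915/482962176 ≈ -1.2993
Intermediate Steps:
-26401/F(144) - 1218/46582 = -26401/(144**2) - 1218/46582 = -26401/20736 - 1218*1/46582 = -26401*1/20736 - 609/23291 = -26401/20736 - 609/23291 = -627533915/482962176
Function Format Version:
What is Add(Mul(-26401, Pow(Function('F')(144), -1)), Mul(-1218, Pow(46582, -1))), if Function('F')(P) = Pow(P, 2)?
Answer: Rational(-627533915, 482962176) ≈ -1.2993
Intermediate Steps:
Add(Mul(-26401, Pow(Function('F')(144), -1)), Mul(-1218, Pow(46582, -1))) = Add(Mul(-26401, Pow(Pow(144, 2), -1)), Mul(-1218, Pow(46582, -1))) = Add(Mul(-26401, Pow(20736, -1)), Mul(-1218, Rational(1, 46582))) = Add(Mul(-26401, Rational(1, 20736)), Rational(-609, 23291)) = Add(Rational(-26401, 20736), Rational(-609, 23291)) = Rational(-627533915, 482962176)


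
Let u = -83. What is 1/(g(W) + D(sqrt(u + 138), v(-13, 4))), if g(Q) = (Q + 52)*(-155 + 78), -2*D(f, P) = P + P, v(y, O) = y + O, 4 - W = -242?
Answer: -1/22937 ≈ -4.3598e-5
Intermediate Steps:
W = 246 (W = 4 - 1*(-242) = 4 + 242 = 246)
v(y, O) = O + y
D(f, P) = -P (D(f, P) = -(P + P)/2 = -P)
g(Q) = -4004 - 77*Q (g(Q) = (52 + Q)*(-77) = -4004 - 77*Q)
1/(g(W) + D(sqrt(u + 138), v(-13, 4))) = 1/((-4004 - 77*246) - (4 - 13)) = 1/((-4004 - 18942) - 1*(-9)) = 1/(-22946 + 9) = 1/(-22937) = -1/22937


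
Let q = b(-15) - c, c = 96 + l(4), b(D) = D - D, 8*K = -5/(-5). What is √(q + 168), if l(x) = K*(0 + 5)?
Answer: √1142/4 ≈ 8.4484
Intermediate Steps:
K = ⅛ (K = (-5/(-5))/8 = (-5*(-⅕))/8 = (⅛)*1 = ⅛ ≈ 0.12500)
b(D) = 0
l(x) = 5/8 (l(x) = (0 + 5)/8 = (⅛)*5 = 5/8)
c = 773/8 (c = 96 + 5/8 = 773/8 ≈ 96.625)
q = -773/8 (q = 0 - 1*773/8 = 0 - 773/8 = -773/8 ≈ -96.625)
√(q + 168) = √(-773/8 + 168) = √(571/8) = √1142/4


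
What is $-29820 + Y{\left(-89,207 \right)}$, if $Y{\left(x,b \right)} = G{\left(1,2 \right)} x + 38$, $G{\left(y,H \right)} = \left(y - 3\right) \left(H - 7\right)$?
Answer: $-30672$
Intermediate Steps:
$G{\left(y,H \right)} = \left(-7 + H\right) \left(-3 + y\right)$ ($G{\left(y,H \right)} = \left(-3 + y\right) \left(-7 + H\right) = \left(-7 + H\right) \left(-3 + y\right)$)
$Y{\left(x,b \right)} = 38 + 10 x$ ($Y{\left(x,b \right)} = \left(21 - 7 - 6 + 2 \cdot 1\right) x + 38 = \left(21 - 7 - 6 + 2\right) x + 38 = 10 x + 38 = 38 + 10 x$)
$-29820 + Y{\left(-89,207 \right)} = -29820 + \left(38 + 10 \left(-89\right)\right) = -29820 + \left(38 - 890\right) = -29820 - 852 = -30672$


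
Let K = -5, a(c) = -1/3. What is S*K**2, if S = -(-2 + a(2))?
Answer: 175/3 ≈ 58.333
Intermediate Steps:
a(c) = -1/3 (a(c) = -1*1/3 = -1/3)
S = 7/3 (S = -(-2 - 1/3) = -1*(-7/3) = 7/3 ≈ 2.3333)
S*K**2 = (7/3)*(-5)**2 = (7/3)*25 = 175/3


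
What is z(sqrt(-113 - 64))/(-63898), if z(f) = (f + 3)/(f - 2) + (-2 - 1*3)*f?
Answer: -171/11565538 + 455*I*sqrt(177)/5782769 ≈ -1.4785e-5 + 0.0010468*I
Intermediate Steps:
z(f) = -5*f + (3 + f)/(-2 + f) (z(f) = (3 + f)/(-2 + f) + (-2 - 3)*f = (3 + f)/(-2 + f) - 5*f = -5*f + (3 + f)/(-2 + f))
z(sqrt(-113 - 64))/(-63898) = ((3 - 5*(sqrt(-113 - 64))**2 + 11*sqrt(-113 - 64))/(-2 + sqrt(-113 - 64)))/(-63898) = ((3 - 5*(sqrt(-177))**2 + 11*sqrt(-177))/(-2 + sqrt(-177)))*(-1/63898) = ((3 - 5*(I*sqrt(177))**2 + 11*(I*sqrt(177)))/(-2 + I*sqrt(177)))*(-1/63898) = ((3 - 5*(-177) + 11*I*sqrt(177))/(-2 + I*sqrt(177)))*(-1/63898) = ((3 + 885 + 11*I*sqrt(177))/(-2 + I*sqrt(177)))*(-1/63898) = ((888 + 11*I*sqrt(177))/(-2 + I*sqrt(177)))*(-1/63898) = -(888 + 11*I*sqrt(177))/(63898*(-2 + I*sqrt(177)))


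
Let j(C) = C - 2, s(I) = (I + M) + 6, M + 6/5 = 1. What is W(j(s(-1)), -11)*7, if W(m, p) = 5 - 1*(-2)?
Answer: 49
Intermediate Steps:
M = -1/5 (M = -6/5 + 1 = -1/5 ≈ -0.20000)
s(I) = 29/5 + I (s(I) = (I - 1/5) + 6 = (-1/5 + I) + 6 = 29/5 + I)
j(C) = -2 + C
W(m, p) = 7 (W(m, p) = 5 + 2 = 7)
W(j(s(-1)), -11)*7 = 7*7 = 49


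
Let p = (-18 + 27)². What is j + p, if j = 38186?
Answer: 38267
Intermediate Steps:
p = 81 (p = 9² = 81)
j + p = 38186 + 81 = 38267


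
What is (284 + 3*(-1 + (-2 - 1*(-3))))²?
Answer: 80656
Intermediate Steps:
(284 + 3*(-1 + (-2 - 1*(-3))))² = (284 + 3*(-1 + (-2 + 3)))² = (284 + 3*(-1 + 1))² = (284 + 3*0)² = (284 + 0)² = 284² = 80656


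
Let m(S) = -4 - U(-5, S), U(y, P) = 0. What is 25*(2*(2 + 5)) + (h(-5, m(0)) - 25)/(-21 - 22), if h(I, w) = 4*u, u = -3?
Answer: 15087/43 ≈ 350.86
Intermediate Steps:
m(S) = -4 (m(S) = -4 - 1*0 = -4 + 0 = -4)
h(I, w) = -12 (h(I, w) = 4*(-3) = -12)
25*(2*(2 + 5)) + (h(-5, m(0)) - 25)/(-21 - 22) = 25*(2*(2 + 5)) + (-12 - 25)/(-21 - 22) = 25*(2*7) - 37/(-43) = 25*14 - 37*(-1/43) = 350 + 37/43 = 15087/43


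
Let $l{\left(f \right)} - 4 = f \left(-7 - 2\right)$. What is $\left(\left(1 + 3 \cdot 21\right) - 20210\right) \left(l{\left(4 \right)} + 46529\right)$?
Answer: $-936728562$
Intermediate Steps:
$l{\left(f \right)} = 4 - 9 f$ ($l{\left(f \right)} = 4 + f \left(-7 - 2\right) = 4 + f \left(-9\right) = 4 - 9 f$)
$\left(\left(1 + 3 \cdot 21\right) - 20210\right) \left(l{\left(4 \right)} + 46529\right) = \left(\left(1 + 3 \cdot 21\right) - 20210\right) \left(\left(4 - 36\right) + 46529\right) = \left(\left(1 + 63\right) - 20210\right) \left(\left(4 - 36\right) + 46529\right) = \left(64 - 20210\right) \left(-32 + 46529\right) = \left(-20146\right) 46497 = -936728562$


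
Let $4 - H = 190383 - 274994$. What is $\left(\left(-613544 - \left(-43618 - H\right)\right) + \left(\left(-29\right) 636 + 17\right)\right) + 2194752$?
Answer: $1691014$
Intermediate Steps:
$H = 84615$ ($H = 4 - \left(190383 - 274994\right) = 4 - -84611 = 4 + 84611 = 84615$)
$\left(\left(-613544 - \left(-43618 - H\right)\right) + \left(\left(-29\right) 636 + 17\right)\right) + 2194752 = \left(\left(-613544 - \left(-43618 - 84615\right)\right) + \left(\left(-29\right) 636 + 17\right)\right) + 2194752 = \left(\left(-613544 - \left(-43618 - 84615\right)\right) + \left(-18444 + 17\right)\right) + 2194752 = \left(\left(-613544 - -128233\right) - 18427\right) + 2194752 = \left(\left(-613544 + 128233\right) - 18427\right) + 2194752 = \left(-485311 - 18427\right) + 2194752 = -503738 + 2194752 = 1691014$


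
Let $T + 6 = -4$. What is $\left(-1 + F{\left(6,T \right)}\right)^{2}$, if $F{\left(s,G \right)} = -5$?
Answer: $36$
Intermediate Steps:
$T = -10$ ($T = -6 - 4 = -10$)
$\left(-1 + F{\left(6,T \right)}\right)^{2} = \left(-1 - 5\right)^{2} = \left(-6\right)^{2} = 36$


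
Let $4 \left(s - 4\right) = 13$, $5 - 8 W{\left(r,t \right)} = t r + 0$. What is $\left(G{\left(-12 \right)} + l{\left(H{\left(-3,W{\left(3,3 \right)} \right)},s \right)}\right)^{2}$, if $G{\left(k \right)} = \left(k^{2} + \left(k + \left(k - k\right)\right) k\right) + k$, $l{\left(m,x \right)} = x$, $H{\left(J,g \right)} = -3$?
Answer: $\frac{1283689}{16} \approx 80231.0$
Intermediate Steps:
$W{\left(r,t \right)} = \frac{5}{8} - \frac{r t}{8}$ ($W{\left(r,t \right)} = \frac{5}{8} - \frac{t r + 0}{8} = \frac{5}{8} - \frac{r t + 0}{8} = \frac{5}{8} - \frac{r t}{8}$)
$s = \frac{29}{4}$ ($s = 4 + \frac{1}{4} \cdot 13 = 4 + \frac{13}{4} = \frac{29}{4} \approx 7.25$)
$G{\left(k \right)} = k + 2 k^{2}$ ($G{\left(k \right)} = \left(k^{2} + \left(k + 0\right) k\right) + k = \left(k^{2} + k k\right) + k = \left(k^{2} + k^{2}\right) + k = 2 k^{2} + k = k + 2 k^{2}$)
$\left(G{\left(-12 \right)} + l{\left(H{\left(-3,W{\left(3,3 \right)} \right)},s \right)}\right)^{2} = \left(- 12 \left(1 + 2 \left(-12\right)\right) + \frac{29}{4}\right)^{2} = \left(- 12 \left(1 - 24\right) + \frac{29}{4}\right)^{2} = \left(\left(-12\right) \left(-23\right) + \frac{29}{4}\right)^{2} = \left(276 + \frac{29}{4}\right)^{2} = \left(\frac{1133}{4}\right)^{2} = \frac{1283689}{16}$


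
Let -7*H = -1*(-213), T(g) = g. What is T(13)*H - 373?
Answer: -5380/7 ≈ -768.57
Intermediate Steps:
H = -213/7 (H = -(-1)*(-213)/7 = -⅐*213 = -213/7 ≈ -30.429)
T(13)*H - 373 = 13*(-213/7) - 373 = -2769/7 - 373 = -5380/7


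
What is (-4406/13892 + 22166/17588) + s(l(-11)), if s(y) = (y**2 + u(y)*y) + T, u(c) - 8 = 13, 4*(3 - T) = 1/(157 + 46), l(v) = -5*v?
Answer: 51880353085903/12399874172 ≈ 4183.9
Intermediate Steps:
T = 2435/812 (T = 3 - 1/(4*(157 + 46)) = 3 - 1/4/203 = 3 - 1/4*1/203 = 3 - 1/812 = 2435/812 ≈ 2.9988)
u(c) = 21 (u(c) = 8 + 13 = 21)
s(y) = 2435/812 + y**2 + 21*y (s(y) = (y**2 + 21*y) + 2435/812 = 2435/812 + y**2 + 21*y)
(-4406/13892 + 22166/17588) + s(l(-11)) = (-4406/13892 + 22166/17588) + (2435/812 + (-5*(-11))**2 + 21*(-5*(-11))) = (-4406*1/13892 + 22166*(1/17588)) + (2435/812 + 55**2 + 21*55) = (-2203/6946 + 11083/8794) + (2435/812 + 3025 + 1155) = 14402334/15270781 + 3396595/812 = 51880353085903/12399874172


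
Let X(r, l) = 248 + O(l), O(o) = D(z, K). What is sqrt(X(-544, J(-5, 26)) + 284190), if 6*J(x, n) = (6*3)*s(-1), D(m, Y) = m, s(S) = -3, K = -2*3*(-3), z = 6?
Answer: 2*sqrt(71111) ≈ 533.33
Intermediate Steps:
K = 18 (K = -6*(-3) = 18)
O(o) = 6
J(x, n) = -9 (J(x, n) = ((6*3)*(-3))/6 = (18*(-3))/6 = (1/6)*(-54) = -9)
X(r, l) = 254 (X(r, l) = 248 + 6 = 254)
sqrt(X(-544, J(-5, 26)) + 284190) = sqrt(254 + 284190) = sqrt(284444) = 2*sqrt(71111)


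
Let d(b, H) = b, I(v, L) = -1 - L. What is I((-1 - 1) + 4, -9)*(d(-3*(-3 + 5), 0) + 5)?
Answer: -8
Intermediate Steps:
I((-1 - 1) + 4, -9)*(d(-3*(-3 + 5), 0) + 5) = (-1 - 1*(-9))*(-3*(-3 + 5) + 5) = (-1 + 9)*(-3*2 + 5) = 8*(-6 + 5) = 8*(-1) = -8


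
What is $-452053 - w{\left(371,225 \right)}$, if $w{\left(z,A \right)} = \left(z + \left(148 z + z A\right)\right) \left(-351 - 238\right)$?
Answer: $81274053$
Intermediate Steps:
$w{\left(z,A \right)} = - 87761 z - 589 A z$ ($w{\left(z,A \right)} = \left(z + \left(148 z + A z\right)\right) \left(-589\right) = \left(149 z + A z\right) \left(-589\right) = - 87761 z - 589 A z$)
$-452053 - w{\left(371,225 \right)} = -452053 - \left(-589\right) 371 \left(149 + 225\right) = -452053 - \left(-589\right) 371 \cdot 374 = -452053 - -81726106 = -452053 + 81726106 = 81274053$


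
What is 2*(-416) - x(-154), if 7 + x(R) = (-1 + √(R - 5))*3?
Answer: -822 - 3*I*√159 ≈ -822.0 - 37.829*I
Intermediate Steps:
x(R) = -10 + 3*√(-5 + R) (x(R) = -7 + (-1 + √(R - 5))*3 = -7 + (-1 + √(-5 + R))*3 = -7 + (-3 + 3*√(-5 + R)) = -10 + 3*√(-5 + R))
2*(-416) - x(-154) = 2*(-416) - (-10 + 3*√(-5 - 154)) = -832 - (-10 + 3*√(-159)) = -832 - (-10 + 3*(I*√159)) = -832 - (-10 + 3*I*√159) = -832 + (10 - 3*I*√159) = -822 - 3*I*√159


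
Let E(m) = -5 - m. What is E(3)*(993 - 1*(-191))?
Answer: -9472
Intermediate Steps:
E(3)*(993 - 1*(-191)) = (-5 - 1*3)*(993 - 1*(-191)) = (-5 - 3)*(993 + 191) = -8*1184 = -9472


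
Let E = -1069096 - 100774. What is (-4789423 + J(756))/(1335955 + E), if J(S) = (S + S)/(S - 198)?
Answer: -148472029/5148635 ≈ -28.837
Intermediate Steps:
J(S) = 2*S/(-198 + S) (J(S) = (2*S)/(-198 + S) = 2*S/(-198 + S))
E = -1169870
(-4789423 + J(756))/(1335955 + E) = (-4789423 + 2*756/(-198 + 756))/(1335955 - 1169870) = (-4789423 + 2*756/558)/166085 = (-4789423 + 2*756*(1/558))*(1/166085) = (-4789423 + 84/31)*(1/166085) = -148472029/31*1/166085 = -148472029/5148635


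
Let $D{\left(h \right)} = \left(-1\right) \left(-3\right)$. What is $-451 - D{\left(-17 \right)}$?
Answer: $-454$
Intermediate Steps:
$D{\left(h \right)} = 3$
$-451 - D{\left(-17 \right)} = -451 - 3 = -454$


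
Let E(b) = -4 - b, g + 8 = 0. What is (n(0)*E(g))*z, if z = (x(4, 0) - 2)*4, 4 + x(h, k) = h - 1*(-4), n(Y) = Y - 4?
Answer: -128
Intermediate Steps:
n(Y) = -4 + Y
g = -8 (g = -8 + 0 = -8)
x(h, k) = h (x(h, k) = -4 + (h - 1*(-4)) = -4 + (h + 4) = -4 + (4 + h) = h)
z = 8 (z = (4 - 2)*4 = 2*4 = 8)
(n(0)*E(g))*z = ((-4 + 0)*(-4 - 1*(-8)))*8 = -4*(-4 + 8)*8 = -4*4*8 = -16*8 = -128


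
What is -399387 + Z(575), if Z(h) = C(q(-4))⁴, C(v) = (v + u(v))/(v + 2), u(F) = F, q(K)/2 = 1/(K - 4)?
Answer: -958928171/2401 ≈ -3.9939e+5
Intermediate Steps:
q(K) = 2/(-4 + K) (q(K) = 2/(K - 4) = 2/(-4 + K))
C(v) = 2*v/(2 + v) (C(v) = (v + v)/(v + 2) = (2*v)/(2 + v) = 2*v/(2 + v))
Z(h) = 16/2401 (Z(h) = (2*(2/(-4 - 4))/(2 + 2/(-4 - 4)))⁴ = (2*(2/(-8))/(2 + 2/(-8)))⁴ = (2*(2*(-⅛))/(2 + 2*(-⅛)))⁴ = (2*(-¼)/(2 - ¼))⁴ = (2*(-¼)/(7/4))⁴ = (2*(-¼)*(4/7))⁴ = (-2/7)⁴ = 16/2401)
-399387 + Z(575) = -399387 + 16/2401 = -958928171/2401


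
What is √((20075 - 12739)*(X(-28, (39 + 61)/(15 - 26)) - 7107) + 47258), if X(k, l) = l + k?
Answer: I*√6335776942/11 ≈ 7236.1*I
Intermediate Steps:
X(k, l) = k + l
√((20075 - 12739)*(X(-28, (39 + 61)/(15 - 26)) - 7107) + 47258) = √((20075 - 12739)*((-28 + (39 + 61)/(15 - 26)) - 7107) + 47258) = √(7336*((-28 + 100/(-11)) - 7107) + 47258) = √(7336*((-28 + 100*(-1/11)) - 7107) + 47258) = √(7336*((-28 - 100/11) - 7107) + 47258) = √(7336*(-408/11 - 7107) + 47258) = √(7336*(-78585/11) + 47258) = √(-576499560/11 + 47258) = √(-575979722/11) = I*√6335776942/11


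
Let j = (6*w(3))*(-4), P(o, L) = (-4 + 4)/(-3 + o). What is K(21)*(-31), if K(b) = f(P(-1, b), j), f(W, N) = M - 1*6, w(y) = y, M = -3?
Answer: 279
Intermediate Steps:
P(o, L) = 0 (P(o, L) = 0/(-3 + o) = 0)
j = -72 (j = (6*3)*(-4) = 18*(-4) = -72)
f(W, N) = -9 (f(W, N) = -3 - 1*6 = -3 - 6 = -9)
K(b) = -9
K(21)*(-31) = -9*(-31) = 279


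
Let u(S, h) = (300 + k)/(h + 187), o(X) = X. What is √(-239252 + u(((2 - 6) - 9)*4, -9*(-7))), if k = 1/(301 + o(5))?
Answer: I*√1555728326915/2550 ≈ 489.13*I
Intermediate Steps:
k = 1/306 (k = 1/(301 + 5) = 1/306 ≈ 0.0032680)
u(S, h) = 91801/(306*(187 + h)) (u(S, h) = (300 + 1/306)/(h + 187) = 91801/(306*(187 + h)))
√(-239252 + u(((2 - 6) - 9)*4, -9*(-7))) = √(-239252 + 91801/(306*(187 - 9*(-7)))) = √(-239252 + 91801/(306*(187 + 63))) = √(-239252 + (91801/306)/250) = √(-239252 + (91801/306)*(1/250)) = √(-239252 + 91801/76500) = √(-18302686199/76500) = I*√1555728326915/2550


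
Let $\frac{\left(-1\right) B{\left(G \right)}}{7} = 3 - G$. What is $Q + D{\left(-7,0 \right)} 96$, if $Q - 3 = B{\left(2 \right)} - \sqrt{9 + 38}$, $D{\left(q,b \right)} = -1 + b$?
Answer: $-100 - \sqrt{47} \approx -106.86$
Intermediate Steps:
$B{\left(G \right)} = -21 + 7 G$ ($B{\left(G \right)} = - 7 \left(3 - G\right) = -21 + 7 G$)
$Q = -4 - \sqrt{47}$ ($Q = 3 - \left(7 + \sqrt{9 + 38}\right) = 3 + \left(\left(-21 + 14\right) - \sqrt{47}\right) = 3 - \left(7 + \sqrt{47}\right) = -4 - \sqrt{47} \approx -10.856$)
$Q + D{\left(-7,0 \right)} 96 = \left(-4 - \sqrt{47}\right) + \left(-1 + 0\right) 96 = \left(-4 - \sqrt{47}\right) - 96 = -100 - \sqrt{47}$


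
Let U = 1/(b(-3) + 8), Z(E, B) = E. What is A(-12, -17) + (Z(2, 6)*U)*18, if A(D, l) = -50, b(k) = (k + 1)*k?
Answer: -332/7 ≈ -47.429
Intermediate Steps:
b(k) = k*(1 + k) (b(k) = (1 + k)*k = k*(1 + k))
U = 1/14 (U = 1/(-3*(1 - 3) + 8) = 1/(-3*(-2) + 8) = 1/(6 + 8) = 1/14 ≈ 0.071429)
A(-12, -17) + (Z(2, 6)*U)*18 = -50 + (2*(1/14))*18 = -50 + (⅐)*18 = -50 + 18/7 = -332/7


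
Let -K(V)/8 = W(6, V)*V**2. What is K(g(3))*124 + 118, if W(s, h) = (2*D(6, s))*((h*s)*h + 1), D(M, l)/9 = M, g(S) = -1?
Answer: -749834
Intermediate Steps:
D(M, l) = 9*M
W(s, h) = 108 + 108*s*h**2 (W(s, h) = (2*(9*6))*((h*s)*h + 1) = (2*54)*(s*h**2 + 1) = 108*(1 + s*h**2) = 108 + 108*s*h**2)
K(V) = -8*V**2*(108 + 648*V**2) (K(V) = -8*(108 + 108*6*V**2)*V**2 = -8*(108 + 648*V**2)*V**2 = -8*V**2*(108 + 648*V**2))
K(g(3))*124 + 118 = ((-1)**2*(-864 - 5184*(-1)**2))*124 + 118 = (1*(-864 - 5184*1))*124 + 118 = (1*(-864 - 5184))*124 + 118 = (1*(-6048))*124 + 118 = -6048*124 + 118 = -749952 + 118 = -749834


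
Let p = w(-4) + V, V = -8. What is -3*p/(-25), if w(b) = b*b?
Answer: 24/25 ≈ 0.96000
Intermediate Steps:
w(b) = b²
p = 8 (p = (-4)² - 8 = 16 - 8 = 8)
-3*p/(-25) = -3*8/(-25) = -24*(-1/25) = 24/25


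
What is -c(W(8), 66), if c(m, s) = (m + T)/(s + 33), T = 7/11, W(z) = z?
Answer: -95/1089 ≈ -0.087236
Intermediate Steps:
T = 7/11 (T = 7*(1/11) = 7/11 ≈ 0.63636)
c(m, s) = (7/11 + m)/(33 + s) (c(m, s) = (m + 7/11)/(s + 33) = (7/11 + m)/(33 + s))
-c(W(8), 66) = -(7/11 + 8)/(33 + 66) = -95/(99*11) = -1*95/1089 = -95/1089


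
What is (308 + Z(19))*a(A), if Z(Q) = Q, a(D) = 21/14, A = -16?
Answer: 981/2 ≈ 490.50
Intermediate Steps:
a(D) = 3/2 (a(D) = 21*(1/14) = 3/2)
(308 + Z(19))*a(A) = (308 + 19)*(3/2) = 327*(3/2) = 981/2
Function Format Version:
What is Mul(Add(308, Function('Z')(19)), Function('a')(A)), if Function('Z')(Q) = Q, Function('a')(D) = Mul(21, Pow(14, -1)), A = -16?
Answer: Rational(981, 2) ≈ 490.50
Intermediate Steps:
Function('a')(D) = Rational(3, 2) (Function('a')(D) = Mul(21, Rational(1, 14)) = Rational(3, 2))
Mul(Add(308, Function('Z')(19)), Function('a')(A)) = Mul(Add(308, 19), Rational(3, 2)) = Mul(327, Rational(3, 2)) = Rational(981, 2)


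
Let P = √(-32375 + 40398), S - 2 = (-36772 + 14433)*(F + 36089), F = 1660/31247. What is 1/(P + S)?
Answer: -787147044987481301/634592717676284013490778082 - 976375009*√8023/634592717676284013490778082 ≈ -1.2404e-9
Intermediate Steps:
F = 1660/31247 (F = 1660*(1/31247) = 1660/31247 ≈ 0.053125)
S = -25191123787483/31247 (S = 2 + (-36772 + 14433)*(1660/31247 + 36089) = 2 - 22339*1127674643/31247 = 2 - 25191123849977/31247 = -25191123787483/31247 ≈ -8.0619e+8)
P = √8023 ≈ 89.571
1/(P + S) = 1/(√8023 - 25191123787483/31247) = 1/(-25191123787483/31247 + √8023)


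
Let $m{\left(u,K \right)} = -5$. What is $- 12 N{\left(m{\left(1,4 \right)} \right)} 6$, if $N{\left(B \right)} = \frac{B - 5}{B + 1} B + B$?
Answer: $1260$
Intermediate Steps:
$N{\left(B \right)} = B + \frac{B \left(-5 + B\right)}{1 + B}$ ($N{\left(B \right)} = \frac{-5 + B}{1 + B} B + B = \frac{B \left(-5 + B\right)}{1 + B} + B = B + \frac{B \left(-5 + B\right)}{1 + B}$)
$- 12 N{\left(m{\left(1,4 \right)} \right)} 6 = - 12 \cdot 2 \left(-5\right) \frac{1}{1 - 5} \left(-2 - 5\right) 6 = - 12 \cdot 2 \left(-5\right) \frac{1}{-4} \left(-7\right) 6 = - 12 \cdot 2 \left(-5\right) \left(- \frac{1}{4}\right) \left(-7\right) 6 = \left(-12\right) \left(- \frac{35}{2}\right) 6 = 210 \cdot 6 = 1260$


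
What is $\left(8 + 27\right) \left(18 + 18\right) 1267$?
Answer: $1596420$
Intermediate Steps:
$\left(8 + 27\right) \left(18 + 18\right) 1267 = 35 \cdot 36 \cdot 1267 = 1260 \cdot 1267 = 1596420$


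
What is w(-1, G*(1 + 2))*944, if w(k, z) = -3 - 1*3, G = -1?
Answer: -5664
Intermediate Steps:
w(k, z) = -6 (w(k, z) = -3 - 3 = -6)
w(-1, G*(1 + 2))*944 = -6*944 = -5664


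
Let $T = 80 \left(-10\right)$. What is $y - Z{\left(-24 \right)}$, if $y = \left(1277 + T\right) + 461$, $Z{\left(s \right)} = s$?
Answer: $962$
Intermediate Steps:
$T = -800$
$y = 938$ ($y = \left(1277 - 800\right) + 461 = 477 + 461 = 938$)
$y - Z{\left(-24 \right)} = 938 - -24 = 938 + 24 = 962$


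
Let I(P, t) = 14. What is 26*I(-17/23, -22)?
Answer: 364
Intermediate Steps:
26*I(-17/23, -22) = 26*14 = 364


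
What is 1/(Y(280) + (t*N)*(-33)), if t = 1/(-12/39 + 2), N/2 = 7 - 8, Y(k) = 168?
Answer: 1/207 ≈ 0.0048309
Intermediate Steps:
N = -2 (N = 2*(7 - 8) = 2*(-1) = -2)
t = 13/22 (t = 1/(-12*1/39 + 2) = 1/(-4/13 + 2) = 1/(22/13) = 13/22 ≈ 0.59091)
1/(Y(280) + (t*N)*(-33)) = 1/(168 + ((13/22)*(-2))*(-33)) = 1/(168 - 13/11*(-33)) = 1/(168 + 39) = 1/207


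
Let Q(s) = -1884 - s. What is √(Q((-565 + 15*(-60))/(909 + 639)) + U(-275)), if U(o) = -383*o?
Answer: 11*√56905039/258 ≈ 321.62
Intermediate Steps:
√(Q((-565 + 15*(-60))/(909 + 639)) + U(-275)) = √((-1884 - (-565 + 15*(-60))/(909 + 639)) - 383*(-275)) = √((-1884 - (-565 - 900)/1548) + 105325) = √((-1884 - (-1465)/1548) + 105325) = √((-1884 - 1*(-1465/1548)) + 105325) = √((-1884 + 1465/1548) + 105325) = √(-2914967/1548 + 105325) = √(160128133/1548) = 11*√56905039/258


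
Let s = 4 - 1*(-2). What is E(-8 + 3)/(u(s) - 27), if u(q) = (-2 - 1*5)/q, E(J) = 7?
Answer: -42/169 ≈ -0.24852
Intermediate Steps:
s = 6 (s = 4 + 2 = 6)
u(q) = -7/q (u(q) = (-2 - 5)/q = -7/q)
E(-8 + 3)/(u(s) - 27) = 7/(-7/6 - 27) = 7/(-169/6) = 7*(-6/169) = -42/169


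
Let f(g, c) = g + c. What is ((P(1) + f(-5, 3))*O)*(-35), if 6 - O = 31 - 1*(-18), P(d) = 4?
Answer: 3010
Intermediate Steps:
f(g, c) = c + g
O = -43 (O = 6 - (31 - 1*(-18)) = 6 - (31 + 18) = 6 - 1*49 = 6 - 49 = -43)
((P(1) + f(-5, 3))*O)*(-35) = ((4 + (3 - 5))*(-43))*(-35) = ((4 - 2)*(-43))*(-35) = (2*(-43))*(-35) = -86*(-35) = 3010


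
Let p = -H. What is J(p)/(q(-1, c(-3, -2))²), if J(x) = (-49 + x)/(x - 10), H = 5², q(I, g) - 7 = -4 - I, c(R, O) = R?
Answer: 37/280 ≈ 0.13214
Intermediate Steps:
q(I, g) = 3 - I (q(I, g) = 7 + (-4 - I) = 3 - I)
H = 25
p = -25 (p = -1*25 = -25)
J(x) = (-49 + x)/(-10 + x)
J(p)/(q(-1, c(-3, -2))²) = ((-49 - 25)/(-10 - 25))/((3 - 1*(-1))²) = (-74/(-35))/((3 + 1)²) = (-1/35*(-74))/(4²) = (74/35)/16 = (74/35)*(1/16) = 37/280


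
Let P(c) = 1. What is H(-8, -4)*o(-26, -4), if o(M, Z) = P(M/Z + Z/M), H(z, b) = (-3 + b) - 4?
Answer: -11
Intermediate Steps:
H(z, b) = -7 + b
o(M, Z) = 1
H(-8, -4)*o(-26, -4) = (-7 - 4)*1 = -11*1 = -11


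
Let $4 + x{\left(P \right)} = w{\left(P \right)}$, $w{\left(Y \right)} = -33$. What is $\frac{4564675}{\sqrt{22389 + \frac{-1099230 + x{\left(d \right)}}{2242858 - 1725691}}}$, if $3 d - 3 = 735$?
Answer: $\frac{13694025 \sqrt{166323100792562}}{5788876348} \approx 30508.0$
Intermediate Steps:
$d = 246$ ($d = 1 + \frac{1}{3} \cdot 735 = 1 + 245 = 246$)
$x{\left(P \right)} = -37$ ($x{\left(P \right)} = -4 - 33 = -37$)
$\frac{4564675}{\sqrt{22389 + \frac{-1099230 + x{\left(d \right)}}{2242858 - 1725691}}} = \frac{4564675}{\sqrt{22389 + \frac{-1099230 - 37}{2242858 - 1725691}}} = \frac{4564675}{\sqrt{22389 - \frac{1099267}{517167}}} = \frac{4564675}{\sqrt{\frac{11577752696}{517167}}} = \frac{4564675}{\frac{2}{172389} \sqrt{166323100792562}} = 4564675 \frac{3 \sqrt{166323100792562}}{5788876348} = \frac{13694025 \sqrt{166323100792562}}{5788876348}$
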